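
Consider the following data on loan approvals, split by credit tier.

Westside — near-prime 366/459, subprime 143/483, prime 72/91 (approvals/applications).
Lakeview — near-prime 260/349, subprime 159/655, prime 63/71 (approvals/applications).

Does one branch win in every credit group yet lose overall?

Near-prime: Westside 366/459 = 79.7%, Lakeview 260/349 = 74.5% → Westside
Subprime: Westside 143/483 = 29.6%, Lakeview 159/655 = 24.3% → Westside
Prime: Westside 72/91 = 79.1%, Lakeview 63/71 = 88.7% → Lakeview
Overall: Westside 581/1033 = 56.2%, Lakeview 482/1075 = 44.8% → Westside
Neither sweeps: Westside wins 2 of 3 groups, Lakeview wins 1. Westside wins overall but not every group — no Simpson reversal.

No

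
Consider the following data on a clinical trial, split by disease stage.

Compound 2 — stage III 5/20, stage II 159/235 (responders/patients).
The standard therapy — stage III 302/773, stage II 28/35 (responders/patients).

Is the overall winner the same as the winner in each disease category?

No

Stage III: Compound 2 5/20 = 25.0%, the standard therapy 302/773 = 39.1% → the standard therapy
Stage II: Compound 2 159/235 = 67.7%, the standard therapy 28/35 = 80.0% → the standard therapy
Overall: Compound 2 164/255 = 64.3%, the standard therapy 330/808 = 40.8% → Compound 2
The standard therapy wins each disease group but Compound 2 wins overall — the comparison reverses. The standard therapy's patients skew toward stage III, which has a lower base rate.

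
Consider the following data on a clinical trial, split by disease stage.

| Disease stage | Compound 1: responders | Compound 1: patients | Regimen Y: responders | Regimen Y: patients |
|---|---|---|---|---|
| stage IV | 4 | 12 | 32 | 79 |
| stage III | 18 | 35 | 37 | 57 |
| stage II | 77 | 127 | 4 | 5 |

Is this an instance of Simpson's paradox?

Stage IV: Compound 1 4/12 = 33.3%, Regimen Y 32/79 = 40.5% → Regimen Y
Stage III: Compound 1 18/35 = 51.4%, Regimen Y 37/57 = 64.9% → Regimen Y
Stage II: Compound 1 77/127 = 60.6%, Regimen Y 4/5 = 80.0% → Regimen Y
Overall: Compound 1 99/174 = 56.9%, Regimen Y 73/141 = 51.8% → Compound 1
Regimen Y wins each disease group but Compound 1 wins overall — the comparison reverses. Regimen Y's patients skew toward stage IV, which has a lower base rate.

Yes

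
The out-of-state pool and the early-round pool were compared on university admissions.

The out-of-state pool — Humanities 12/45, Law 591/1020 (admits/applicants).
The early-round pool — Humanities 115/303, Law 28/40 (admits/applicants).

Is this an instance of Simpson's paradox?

Humanities: the out-of-state pool 12/45 = 26.7%, the early-round pool 115/303 = 38.0% → the early-round pool
Law: the out-of-state pool 591/1020 = 57.9%, the early-round pool 28/40 = 70.0% → the early-round pool
Overall: the out-of-state pool 603/1065 = 56.6%, the early-round pool 143/343 = 41.7% → the out-of-state pool
The early-round pool wins each department group but the out-of-state pool wins overall — the comparison reverses. The early-round pool's applicants skew toward Humanities, which has a lower base rate.

Yes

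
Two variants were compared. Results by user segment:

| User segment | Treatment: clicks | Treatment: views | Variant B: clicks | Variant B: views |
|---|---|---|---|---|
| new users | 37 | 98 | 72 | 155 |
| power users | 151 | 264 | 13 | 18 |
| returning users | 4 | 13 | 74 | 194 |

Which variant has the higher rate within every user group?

Variant B

New users: Treatment 37/98 = 37.8%, Variant B 72/155 = 46.5% → Variant B
Power users: Treatment 151/264 = 57.2%, Variant B 13/18 = 72.2% → Variant B
Returning users: Treatment 4/13 = 30.8%, Variant B 74/194 = 38.1% → Variant B
Variant B has the higher rate in all 3 groups.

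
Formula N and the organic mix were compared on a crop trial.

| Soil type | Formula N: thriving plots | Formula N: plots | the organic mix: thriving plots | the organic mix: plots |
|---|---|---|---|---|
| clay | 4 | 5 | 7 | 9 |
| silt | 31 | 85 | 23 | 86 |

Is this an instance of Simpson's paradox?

No

Clay: Formula N 4/5 = 80.0%, the organic mix 7/9 = 77.8% → Formula N
Silt: Formula N 31/85 = 36.5%, the organic mix 23/86 = 26.7% → Formula N
Overall: Formula N 35/90 = 38.9%, the organic mix 30/95 = 31.6% → Formula N
Formula N wins overall and in every soil group — no reversal.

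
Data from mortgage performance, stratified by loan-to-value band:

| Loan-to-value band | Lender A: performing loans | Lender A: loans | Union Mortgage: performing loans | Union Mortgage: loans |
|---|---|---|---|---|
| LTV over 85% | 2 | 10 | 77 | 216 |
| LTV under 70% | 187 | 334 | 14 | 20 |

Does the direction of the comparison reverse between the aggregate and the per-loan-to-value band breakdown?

LTV over 85%: Lender A 2/10 = 20.0%, Union Mortgage 77/216 = 35.6% → Union Mortgage
LTV under 70%: Lender A 187/334 = 56.0%, Union Mortgage 14/20 = 70.0% → Union Mortgage
Overall: Lender A 189/344 = 54.9%, Union Mortgage 91/236 = 38.6% → Lender A
Union Mortgage wins each loan-to-value group but Lender A wins overall — the comparison reverses. Union Mortgage's loans skew toward LTV over 85%, which has a lower base rate.

Yes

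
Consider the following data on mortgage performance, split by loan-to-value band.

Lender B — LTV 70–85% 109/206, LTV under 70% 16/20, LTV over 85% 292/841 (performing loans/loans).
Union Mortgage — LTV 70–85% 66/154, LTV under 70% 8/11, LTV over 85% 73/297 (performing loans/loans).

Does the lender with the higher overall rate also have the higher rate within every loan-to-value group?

LTV 70–85%: Lender B 109/206 = 52.9%, Union Mortgage 66/154 = 42.9% → Lender B
LTV under 70%: Lender B 16/20 = 80.0%, Union Mortgage 8/11 = 72.7% → Lender B
LTV over 85%: Lender B 292/841 = 34.7%, Union Mortgage 73/297 = 24.6% → Lender B
Overall: Lender B 417/1067 = 39.1%, Union Mortgage 147/462 = 31.8% → Lender B
Lender B wins overall and in every loan-to-value group — no reversal.

Yes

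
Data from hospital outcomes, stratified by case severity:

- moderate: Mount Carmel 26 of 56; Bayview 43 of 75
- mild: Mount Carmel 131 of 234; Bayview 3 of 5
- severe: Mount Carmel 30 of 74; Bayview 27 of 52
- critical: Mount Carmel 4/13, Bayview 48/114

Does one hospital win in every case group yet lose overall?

Moderate: Mount Carmel 26/56 = 46.4%, Bayview 43/75 = 57.3% → Bayview
Mild: Mount Carmel 131/234 = 56.0%, Bayview 3/5 = 60.0% → Bayview
Severe: Mount Carmel 30/74 = 40.5%, Bayview 27/52 = 51.9% → Bayview
Critical: Mount Carmel 4/13 = 30.8%, Bayview 48/114 = 42.1% → Bayview
Overall: Mount Carmel 191/377 = 50.7%, Bayview 121/246 = 49.2% → Mount Carmel
Bayview wins each case group but Mount Carmel wins overall — the comparison reverses. Bayview's patients skew toward critical, which has a lower base rate.

Yes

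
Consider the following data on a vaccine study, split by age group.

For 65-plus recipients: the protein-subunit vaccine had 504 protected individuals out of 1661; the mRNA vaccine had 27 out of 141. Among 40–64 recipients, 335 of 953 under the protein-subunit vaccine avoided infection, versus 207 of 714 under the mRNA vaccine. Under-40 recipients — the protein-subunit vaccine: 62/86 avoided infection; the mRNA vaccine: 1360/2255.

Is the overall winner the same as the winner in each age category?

65-plus: the protein-subunit vaccine 504/1661 = 30.3%, the mRNA vaccine 27/141 = 19.1% → the protein-subunit vaccine
40–64: the protein-subunit vaccine 335/953 = 35.2%, the mRNA vaccine 207/714 = 29.0% → the protein-subunit vaccine
Under-40: the protein-subunit vaccine 62/86 = 72.1%, the mRNA vaccine 1360/2255 = 60.3% → the protein-subunit vaccine
Overall: the protein-subunit vaccine 901/2700 = 33.4%, the mRNA vaccine 1594/3110 = 51.3% → the mRNA vaccine
The protein-subunit vaccine wins each age group but the mRNA vaccine wins overall — the comparison reverses. The protein-subunit vaccine's recipients skew toward 65-plus, which has a lower base rate.

No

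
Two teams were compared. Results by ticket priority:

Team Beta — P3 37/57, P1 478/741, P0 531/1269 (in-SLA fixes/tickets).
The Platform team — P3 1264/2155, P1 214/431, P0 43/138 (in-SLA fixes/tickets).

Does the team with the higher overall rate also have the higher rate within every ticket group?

P3: Team Beta 37/57 = 64.9%, the Platform team 1264/2155 = 58.7% → Team Beta
P1: Team Beta 478/741 = 64.5%, the Platform team 214/431 = 49.7% → Team Beta
P0: Team Beta 531/1269 = 41.8%, the Platform team 43/138 = 31.2% → Team Beta
Overall: Team Beta 1046/2067 = 50.6%, the Platform team 1521/2724 = 55.8% → the Platform team
Team Beta wins each ticket group but the Platform team wins overall — the comparison reverses. Team Beta's tickets skew toward P0, which has a lower base rate.

No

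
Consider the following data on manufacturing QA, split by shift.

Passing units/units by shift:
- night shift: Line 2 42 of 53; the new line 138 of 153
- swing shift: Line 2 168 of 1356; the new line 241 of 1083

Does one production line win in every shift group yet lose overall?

No

Night shift: Line 2 42/53 = 79.2%, the new line 138/153 = 90.2% → the new line
Swing shift: Line 2 168/1356 = 12.4%, the new line 241/1083 = 22.3% → the new line
Overall: Line 2 210/1409 = 14.9%, the new line 379/1236 = 30.7% → the new line
The new line wins overall and in every shift group — no reversal.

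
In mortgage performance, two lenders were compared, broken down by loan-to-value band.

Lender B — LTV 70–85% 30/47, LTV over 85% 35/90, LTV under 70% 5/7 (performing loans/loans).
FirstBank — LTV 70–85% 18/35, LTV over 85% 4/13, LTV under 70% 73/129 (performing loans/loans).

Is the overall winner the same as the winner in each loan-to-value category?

LTV 70–85%: Lender B 30/47 = 63.8%, FirstBank 18/35 = 51.4% → Lender B
LTV over 85%: Lender B 35/90 = 38.9%, FirstBank 4/13 = 30.8% → Lender B
LTV under 70%: Lender B 5/7 = 71.4%, FirstBank 73/129 = 56.6% → Lender B
Overall: Lender B 70/144 = 48.6%, FirstBank 95/177 = 53.7% → FirstBank
Lender B wins each loan-to-value group but FirstBank wins overall — the comparison reverses. Lender B's loans skew toward LTV over 85%, which has a lower base rate.

No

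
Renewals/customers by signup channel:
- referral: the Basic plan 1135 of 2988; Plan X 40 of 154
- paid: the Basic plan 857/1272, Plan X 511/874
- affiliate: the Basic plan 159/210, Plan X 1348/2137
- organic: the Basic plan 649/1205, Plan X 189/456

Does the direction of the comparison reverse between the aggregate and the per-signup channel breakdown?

Referral: the Basic plan 1135/2988 = 38.0%, Plan X 40/154 = 26.0% → the Basic plan
Paid: the Basic plan 857/1272 = 67.4%, Plan X 511/874 = 58.5% → the Basic plan
Affiliate: the Basic plan 159/210 = 75.7%, Plan X 1348/2137 = 63.1% → the Basic plan
Organic: the Basic plan 649/1205 = 53.9%, Plan X 189/456 = 41.4% → the Basic plan
Overall: the Basic plan 2800/5675 = 49.3%, Plan X 2088/3621 = 57.7% → Plan X
The Basic plan wins each signup group but Plan X wins overall — the comparison reverses. The Basic plan's customers skew toward referral, which has a lower base rate.

Yes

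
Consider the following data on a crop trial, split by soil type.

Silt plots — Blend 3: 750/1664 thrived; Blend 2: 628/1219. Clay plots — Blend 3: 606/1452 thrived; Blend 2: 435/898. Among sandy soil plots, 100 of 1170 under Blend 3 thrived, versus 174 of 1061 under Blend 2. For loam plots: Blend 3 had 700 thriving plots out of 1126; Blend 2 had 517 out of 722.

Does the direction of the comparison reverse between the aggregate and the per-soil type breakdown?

No

Silt: Blend 3 750/1664 = 45.1%, Blend 2 628/1219 = 51.5% → Blend 2
Clay: Blend 3 606/1452 = 41.7%, Blend 2 435/898 = 48.4% → Blend 2
Sandy soil: Blend 3 100/1170 = 8.5%, Blend 2 174/1061 = 16.4% → Blend 2
Loam: Blend 3 700/1126 = 62.2%, Blend 2 517/722 = 71.6% → Blend 2
Overall: Blend 3 2156/5412 = 39.8%, Blend 2 1754/3900 = 45.0% → Blend 2
Blend 2 wins overall and in every soil group — no reversal.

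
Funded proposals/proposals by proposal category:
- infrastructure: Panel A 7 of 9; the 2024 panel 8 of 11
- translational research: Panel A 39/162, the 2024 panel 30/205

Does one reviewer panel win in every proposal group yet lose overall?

Infrastructure: Panel A 7/9 = 77.8%, the 2024 panel 8/11 = 72.7% → Panel A
Translational research: Panel A 39/162 = 24.1%, the 2024 panel 30/205 = 14.6% → Panel A
Overall: Panel A 46/171 = 26.9%, the 2024 panel 38/216 = 17.6% → Panel A
Panel A wins overall and in every proposal group — no reversal.

No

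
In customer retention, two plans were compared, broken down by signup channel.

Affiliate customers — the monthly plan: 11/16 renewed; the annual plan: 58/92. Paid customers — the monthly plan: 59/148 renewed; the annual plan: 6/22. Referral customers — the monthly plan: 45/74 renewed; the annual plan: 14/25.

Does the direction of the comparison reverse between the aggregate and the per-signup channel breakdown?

Yes

Affiliate: the monthly plan 11/16 = 68.8%, the annual plan 58/92 = 63.0% → the monthly plan
Paid: the monthly plan 59/148 = 39.9%, the annual plan 6/22 = 27.3% → the monthly plan
Referral: the monthly plan 45/74 = 60.8%, the annual plan 14/25 = 56.0% → the monthly plan
Overall: the monthly plan 115/238 = 48.3%, the annual plan 78/139 = 56.1% → the annual plan
The monthly plan wins each signup group but the annual plan wins overall — the comparison reverses. The monthly plan's customers skew toward paid, which has a lower base rate.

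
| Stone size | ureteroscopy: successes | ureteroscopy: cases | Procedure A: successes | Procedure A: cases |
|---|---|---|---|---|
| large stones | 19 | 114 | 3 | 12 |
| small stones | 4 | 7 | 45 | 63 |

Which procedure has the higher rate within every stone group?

Procedure A

Large stones: ureteroscopy 19/114 = 16.7%, Procedure A 3/12 = 25.0% → Procedure A
Small stones: ureteroscopy 4/7 = 57.1%, Procedure A 45/63 = 71.4% → Procedure A
Procedure A has the higher rate in both groups.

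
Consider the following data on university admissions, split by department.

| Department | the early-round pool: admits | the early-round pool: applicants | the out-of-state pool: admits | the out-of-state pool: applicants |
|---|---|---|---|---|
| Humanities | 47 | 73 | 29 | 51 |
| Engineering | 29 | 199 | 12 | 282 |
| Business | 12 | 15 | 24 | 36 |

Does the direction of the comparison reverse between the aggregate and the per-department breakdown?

Humanities: the early-round pool 47/73 = 64.4%, the out-of-state pool 29/51 = 56.9% → the early-round pool
Engineering: the early-round pool 29/199 = 14.6%, the out-of-state pool 12/282 = 4.3% → the early-round pool
Business: the early-round pool 12/15 = 80.0%, the out-of-state pool 24/36 = 66.7% → the early-round pool
Overall: the early-round pool 88/287 = 30.7%, the out-of-state pool 65/369 = 17.6% → the early-round pool
The early-round pool wins overall and in every department group — no reversal.

No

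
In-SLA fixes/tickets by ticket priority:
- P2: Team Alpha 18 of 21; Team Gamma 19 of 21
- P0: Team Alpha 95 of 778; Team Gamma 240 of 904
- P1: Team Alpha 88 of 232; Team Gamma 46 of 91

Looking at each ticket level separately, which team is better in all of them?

Team Gamma

P2: Team Alpha 18/21 = 85.7%, Team Gamma 19/21 = 90.5% → Team Gamma
P0: Team Alpha 95/778 = 12.2%, Team Gamma 240/904 = 26.5% → Team Gamma
P1: Team Alpha 88/232 = 37.9%, Team Gamma 46/91 = 50.5% → Team Gamma
Team Gamma has the higher rate in all 3 groups.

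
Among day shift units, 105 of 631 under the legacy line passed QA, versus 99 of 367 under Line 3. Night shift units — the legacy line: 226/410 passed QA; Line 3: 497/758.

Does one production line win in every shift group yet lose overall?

No

Day shift: the legacy line 105/631 = 16.6%, Line 3 99/367 = 27.0% → Line 3
Night shift: the legacy line 226/410 = 55.1%, Line 3 497/758 = 65.6% → Line 3
Overall: the legacy line 331/1041 = 31.8%, Line 3 596/1125 = 53.0% → Line 3
Line 3 wins overall and in every shift group — no reversal.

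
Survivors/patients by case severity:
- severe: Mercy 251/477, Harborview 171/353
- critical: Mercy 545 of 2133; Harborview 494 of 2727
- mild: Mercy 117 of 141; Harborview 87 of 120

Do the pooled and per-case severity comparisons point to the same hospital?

Yes

Severe: Mercy 251/477 = 52.6%, Harborview 171/353 = 48.4% → Mercy
Critical: Mercy 545/2133 = 25.6%, Harborview 494/2727 = 18.1% → Mercy
Mild: Mercy 117/141 = 83.0%, Harborview 87/120 = 72.5% → Mercy
Overall: Mercy 913/2751 = 33.2%, Harborview 752/3200 = 23.5% → Mercy
Mercy wins overall and in every case group — no reversal.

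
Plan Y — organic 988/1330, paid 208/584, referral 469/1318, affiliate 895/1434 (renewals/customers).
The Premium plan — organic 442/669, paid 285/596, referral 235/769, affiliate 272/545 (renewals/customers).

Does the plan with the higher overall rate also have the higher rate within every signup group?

No

Organic: Plan Y 988/1330 = 74.3%, the Premium plan 442/669 = 66.1% → Plan Y
Paid: Plan Y 208/584 = 35.6%, the Premium plan 285/596 = 47.8% → the Premium plan
Referral: Plan Y 469/1318 = 35.6%, the Premium plan 235/769 = 30.6% → Plan Y
Affiliate: Plan Y 895/1434 = 62.4%, the Premium plan 272/545 = 49.9% → Plan Y
Overall: Plan Y 2560/4666 = 54.9%, the Premium plan 1234/2579 = 47.8% → Plan Y
Neither sweeps: Plan Y wins 3 of 4 groups, the Premium plan wins 1. Plan Y wins overall but not every group — no Simpson reversal.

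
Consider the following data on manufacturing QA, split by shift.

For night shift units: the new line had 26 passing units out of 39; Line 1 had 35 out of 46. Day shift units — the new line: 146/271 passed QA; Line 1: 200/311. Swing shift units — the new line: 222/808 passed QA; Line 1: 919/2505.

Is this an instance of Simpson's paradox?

No

Night shift: the new line 26/39 = 66.7%, Line 1 35/46 = 76.1% → Line 1
Day shift: the new line 146/271 = 53.9%, Line 1 200/311 = 64.3% → Line 1
Swing shift: the new line 222/808 = 27.5%, Line 1 919/2505 = 36.7% → Line 1
Overall: the new line 394/1118 = 35.2%, Line 1 1154/2862 = 40.3% → Line 1
Line 1 wins overall and in every shift group — no reversal.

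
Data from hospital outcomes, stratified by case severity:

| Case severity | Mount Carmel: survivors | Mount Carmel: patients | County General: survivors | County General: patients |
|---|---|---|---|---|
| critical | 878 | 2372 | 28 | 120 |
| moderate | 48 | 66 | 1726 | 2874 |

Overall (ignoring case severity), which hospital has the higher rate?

County General

Critical: Mount Carmel 878/2372 = 37.0%, County General 28/120 = 23.3% → Mount Carmel
Moderate: Mount Carmel 48/66 = 72.7%, County General 1726/2874 = 60.1% → Mount Carmel
Overall: Mount Carmel 926/2438 = 38.0%, County General 1754/2994 = 58.6% → County General
(Mount Carmel wins every case group but County General wins overall — Mount Carmel's patients skew toward the low-rate critical group.)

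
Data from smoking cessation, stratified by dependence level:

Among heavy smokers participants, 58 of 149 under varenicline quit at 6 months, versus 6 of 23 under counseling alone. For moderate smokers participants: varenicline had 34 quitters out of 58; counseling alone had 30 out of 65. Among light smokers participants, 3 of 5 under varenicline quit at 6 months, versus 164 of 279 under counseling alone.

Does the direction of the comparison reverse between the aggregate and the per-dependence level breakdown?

Heavy smokers: varenicline 58/149 = 38.9%, counseling alone 6/23 = 26.1% → varenicline
Moderate smokers: varenicline 34/58 = 58.6%, counseling alone 30/65 = 46.2% → varenicline
Light smokers: varenicline 3/5 = 60.0%, counseling alone 164/279 = 58.8% → varenicline
Overall: varenicline 95/212 = 44.8%, counseling alone 200/367 = 54.5% → counseling alone
Varenicline wins each dependence group but counseling alone wins overall — the comparison reverses. Varenicline's participants skew toward heavy smokers, which has a lower base rate.

Yes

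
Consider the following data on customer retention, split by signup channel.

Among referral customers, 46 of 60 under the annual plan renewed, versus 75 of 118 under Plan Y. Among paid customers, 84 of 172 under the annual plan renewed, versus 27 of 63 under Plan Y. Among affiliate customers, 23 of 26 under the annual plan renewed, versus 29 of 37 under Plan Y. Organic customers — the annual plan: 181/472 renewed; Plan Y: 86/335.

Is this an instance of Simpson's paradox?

Referral: the annual plan 46/60 = 76.7%, Plan Y 75/118 = 63.6% → the annual plan
Paid: the annual plan 84/172 = 48.8%, Plan Y 27/63 = 42.9% → the annual plan
Affiliate: the annual plan 23/26 = 88.5%, Plan Y 29/37 = 78.4% → the annual plan
Organic: the annual plan 181/472 = 38.3%, Plan Y 86/335 = 25.7% → the annual plan
Overall: the annual plan 334/730 = 45.8%, Plan Y 217/553 = 39.2% → the annual plan
The annual plan wins overall and in every signup group — no reversal.

No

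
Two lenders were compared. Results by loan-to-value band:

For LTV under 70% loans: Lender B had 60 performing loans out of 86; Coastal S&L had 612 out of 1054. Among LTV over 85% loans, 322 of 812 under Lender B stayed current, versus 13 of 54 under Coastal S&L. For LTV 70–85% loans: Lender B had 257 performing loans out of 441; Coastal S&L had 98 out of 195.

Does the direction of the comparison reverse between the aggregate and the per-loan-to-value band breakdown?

LTV under 70%: Lender B 60/86 = 69.8%, Coastal S&L 612/1054 = 58.1% → Lender B
LTV over 85%: Lender B 322/812 = 39.7%, Coastal S&L 13/54 = 24.1% → Lender B
LTV 70–85%: Lender B 257/441 = 58.3%, Coastal S&L 98/195 = 50.3% → Lender B
Overall: Lender B 639/1339 = 47.7%, Coastal S&L 723/1303 = 55.5% → Coastal S&L
Lender B wins each loan-to-value group but Coastal S&L wins overall — the comparison reverses. Lender B's loans skew toward LTV over 85%, which has a lower base rate.

Yes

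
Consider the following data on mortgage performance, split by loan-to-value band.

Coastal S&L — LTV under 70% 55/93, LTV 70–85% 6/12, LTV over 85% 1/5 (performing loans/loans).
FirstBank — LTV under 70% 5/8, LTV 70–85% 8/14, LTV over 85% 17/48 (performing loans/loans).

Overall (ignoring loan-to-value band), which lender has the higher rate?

LTV under 70%: Coastal S&L 55/93 = 59.1%, FirstBank 5/8 = 62.5% → FirstBank
LTV 70–85%: Coastal S&L 6/12 = 50.0%, FirstBank 8/14 = 57.1% → FirstBank
LTV over 85%: Coastal S&L 1/5 = 20.0%, FirstBank 17/48 = 35.4% → FirstBank
Overall: Coastal S&L 62/110 = 56.4%, FirstBank 30/70 = 42.9% → Coastal S&L
(FirstBank wins every loan-to-value group but Coastal S&L wins overall — FirstBank's loans skew toward the low-rate LTV over 85% group.)

Coastal S&L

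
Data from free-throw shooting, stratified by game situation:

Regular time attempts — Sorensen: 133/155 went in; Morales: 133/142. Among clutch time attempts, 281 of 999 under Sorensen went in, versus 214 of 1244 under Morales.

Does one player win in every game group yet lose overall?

Regular time: Sorensen 133/155 = 85.8%, Morales 133/142 = 93.7% → Morales
Clutch time: Sorensen 281/999 = 28.1%, Morales 214/1244 = 17.2% → Sorensen
Overall: Sorensen 414/1154 = 35.9%, Morales 347/1386 = 25.0% → Sorensen
Neither sweeps: Sorensen wins 1 of 2 groups, Morales wins 1. Sorensen wins overall but not every group — no Simpson reversal.

No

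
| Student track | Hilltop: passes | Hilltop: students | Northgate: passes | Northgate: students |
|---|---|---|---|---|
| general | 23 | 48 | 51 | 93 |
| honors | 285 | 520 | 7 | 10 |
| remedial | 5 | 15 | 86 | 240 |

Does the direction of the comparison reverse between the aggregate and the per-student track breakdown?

General: Hilltop 23/48 = 47.9%, Northgate 51/93 = 54.8% → Northgate
Honors: Hilltop 285/520 = 54.8%, Northgate 7/10 = 70.0% → Northgate
Remedial: Hilltop 5/15 = 33.3%, Northgate 86/240 = 35.8% → Northgate
Overall: Hilltop 313/583 = 53.7%, Northgate 144/343 = 42.0% → Hilltop
Northgate wins each student group but Hilltop wins overall — the comparison reverses. Northgate's students skew toward remedial, which has a lower base rate.

Yes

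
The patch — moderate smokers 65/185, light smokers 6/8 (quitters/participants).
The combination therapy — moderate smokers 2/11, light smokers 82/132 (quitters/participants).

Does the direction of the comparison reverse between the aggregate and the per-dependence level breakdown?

Moderate smokers: the patch 65/185 = 35.1%, the combination therapy 2/11 = 18.2% → the patch
Light smokers: the patch 6/8 = 75.0%, the combination therapy 82/132 = 62.1% → the patch
Overall: the patch 71/193 = 36.8%, the combination therapy 84/143 = 58.7% → the combination therapy
The patch wins each dependence group but the combination therapy wins overall — the comparison reverses. The patch's participants skew toward moderate smokers, which has a lower base rate.

Yes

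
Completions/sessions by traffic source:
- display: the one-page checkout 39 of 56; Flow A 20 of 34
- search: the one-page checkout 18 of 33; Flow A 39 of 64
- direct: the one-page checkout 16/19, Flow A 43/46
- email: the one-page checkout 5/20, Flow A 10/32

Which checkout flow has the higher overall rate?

Flow A

Display: the one-page checkout 39/56 = 69.6%, Flow A 20/34 = 58.8% → the one-page checkout
Search: the one-page checkout 18/33 = 54.5%, Flow A 39/64 = 60.9% → Flow A
Direct: the one-page checkout 16/19 = 84.2%, Flow A 43/46 = 93.5% → Flow A
Email: the one-page checkout 5/20 = 25.0%, Flow A 10/32 = 31.2% → Flow A
Overall: the one-page checkout 78/128 = 60.9%, Flow A 112/176 = 63.6% → Flow A
(Neither sweeps every traffic group, but Flow A has the higher pooled rate.)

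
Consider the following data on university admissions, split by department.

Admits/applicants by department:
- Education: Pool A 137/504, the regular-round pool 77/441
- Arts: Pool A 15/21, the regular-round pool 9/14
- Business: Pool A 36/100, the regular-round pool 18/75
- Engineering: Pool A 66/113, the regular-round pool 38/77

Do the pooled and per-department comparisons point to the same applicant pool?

Yes

Education: Pool A 137/504 = 27.2%, the regular-round pool 77/441 = 17.5% → Pool A
Arts: Pool A 15/21 = 71.4%, the regular-round pool 9/14 = 64.3% → Pool A
Business: Pool A 36/100 = 36.0%, the regular-round pool 18/75 = 24.0% → Pool A
Engineering: Pool A 66/113 = 58.4%, the regular-round pool 38/77 = 49.4% → Pool A
Overall: Pool A 254/738 = 34.4%, the regular-round pool 142/607 = 23.4% → Pool A
Pool A wins overall and in every department group — no reversal.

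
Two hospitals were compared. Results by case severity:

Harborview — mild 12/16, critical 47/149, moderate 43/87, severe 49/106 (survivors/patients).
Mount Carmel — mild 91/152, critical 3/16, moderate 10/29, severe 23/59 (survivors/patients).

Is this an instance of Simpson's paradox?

Yes

Mild: Harborview 12/16 = 75.0%, Mount Carmel 91/152 = 59.9% → Harborview
Critical: Harborview 47/149 = 31.5%, Mount Carmel 3/16 = 18.8% → Harborview
Moderate: Harborview 43/87 = 49.4%, Mount Carmel 10/29 = 34.5% → Harborview
Severe: Harborview 49/106 = 46.2%, Mount Carmel 23/59 = 39.0% → Harborview
Overall: Harborview 151/358 = 42.2%, Mount Carmel 127/256 = 49.6% → Mount Carmel
Harborview wins each case group but Mount Carmel wins overall — the comparison reverses. Harborview's patients skew toward critical, which has a lower base rate.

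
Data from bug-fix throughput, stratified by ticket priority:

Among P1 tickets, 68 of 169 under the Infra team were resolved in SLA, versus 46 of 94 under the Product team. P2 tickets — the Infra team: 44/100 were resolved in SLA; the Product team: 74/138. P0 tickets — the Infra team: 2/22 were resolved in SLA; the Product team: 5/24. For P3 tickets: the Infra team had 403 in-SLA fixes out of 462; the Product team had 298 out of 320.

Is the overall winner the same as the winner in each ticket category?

Yes

P1: the Infra team 68/169 = 40.2%, the Product team 46/94 = 48.9% → the Product team
P2: the Infra team 44/100 = 44.0%, the Product team 74/138 = 53.6% → the Product team
P0: the Infra team 2/22 = 9.1%, the Product team 5/24 = 20.8% → the Product team
P3: the Infra team 403/462 = 87.2%, the Product team 298/320 = 93.1% → the Product team
Overall: the Infra team 517/753 = 68.7%, the Product team 423/576 = 73.4% → the Product team
The Product team wins overall and in every ticket group — no reversal.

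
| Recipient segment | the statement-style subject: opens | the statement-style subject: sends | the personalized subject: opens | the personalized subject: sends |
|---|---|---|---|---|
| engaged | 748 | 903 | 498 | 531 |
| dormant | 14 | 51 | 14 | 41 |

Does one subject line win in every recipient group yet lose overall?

Engaged: the statement-style subject 748/903 = 82.8%, the personalized subject 498/531 = 93.8% → the personalized subject
Dormant: the statement-style subject 14/51 = 27.5%, the personalized subject 14/41 = 34.1% → the personalized subject
Overall: the statement-style subject 762/954 = 79.9%, the personalized subject 512/572 = 89.5% → the personalized subject
The personalized subject wins overall and in every recipient group — no reversal.

No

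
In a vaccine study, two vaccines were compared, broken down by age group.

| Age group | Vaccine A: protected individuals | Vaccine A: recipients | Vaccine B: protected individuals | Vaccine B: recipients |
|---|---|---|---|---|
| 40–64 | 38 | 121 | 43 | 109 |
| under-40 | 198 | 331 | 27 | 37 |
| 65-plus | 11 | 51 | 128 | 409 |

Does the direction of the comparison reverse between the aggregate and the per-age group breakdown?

Yes

40–64: Vaccine A 38/121 = 31.4%, Vaccine B 43/109 = 39.4% → Vaccine B
Under-40: Vaccine A 198/331 = 59.8%, Vaccine B 27/37 = 73.0% → Vaccine B
65-plus: Vaccine A 11/51 = 21.6%, Vaccine B 128/409 = 31.3% → Vaccine B
Overall: Vaccine A 247/503 = 49.1%, Vaccine B 198/555 = 35.7% → Vaccine A
Vaccine B wins each age group but Vaccine A wins overall — the comparison reverses. Vaccine B's recipients skew toward 65-plus, which has a lower base rate.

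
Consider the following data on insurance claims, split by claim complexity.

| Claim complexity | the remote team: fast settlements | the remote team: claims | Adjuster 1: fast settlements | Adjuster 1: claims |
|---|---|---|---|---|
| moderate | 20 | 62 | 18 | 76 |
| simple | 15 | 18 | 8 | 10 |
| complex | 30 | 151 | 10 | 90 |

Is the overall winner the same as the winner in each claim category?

Moderate: the remote team 20/62 = 32.3%, Adjuster 1 18/76 = 23.7% → the remote team
Simple: the remote team 15/18 = 83.3%, Adjuster 1 8/10 = 80.0% → the remote team
Complex: the remote team 30/151 = 19.9%, Adjuster 1 10/90 = 11.1% → the remote team
Overall: the remote team 65/231 = 28.1%, Adjuster 1 36/176 = 20.5% → the remote team
The remote team wins overall and in every claim group — no reversal.

Yes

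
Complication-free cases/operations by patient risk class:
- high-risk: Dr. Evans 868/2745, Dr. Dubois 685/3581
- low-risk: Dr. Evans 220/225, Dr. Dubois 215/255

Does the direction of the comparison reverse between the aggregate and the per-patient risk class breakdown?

No

High-risk: Dr. Evans 868/2745 = 31.6%, Dr. Dubois 685/3581 = 19.1% → Dr. Evans
Low-risk: Dr. Evans 220/225 = 97.8%, Dr. Dubois 215/255 = 84.3% → Dr. Evans
Overall: Dr. Evans 1088/2970 = 36.6%, Dr. Dubois 900/3836 = 23.5% → Dr. Evans
Dr. Evans wins overall and in every patient risk group — no reversal.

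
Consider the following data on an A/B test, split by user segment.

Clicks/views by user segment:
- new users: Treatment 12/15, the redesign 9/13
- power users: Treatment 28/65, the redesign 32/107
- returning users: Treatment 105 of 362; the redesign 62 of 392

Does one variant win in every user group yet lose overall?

New users: Treatment 12/15 = 80.0%, the redesign 9/13 = 69.2% → Treatment
Power users: Treatment 28/65 = 43.1%, the redesign 32/107 = 29.9% → Treatment
Returning users: Treatment 105/362 = 29.0%, the redesign 62/392 = 15.8% → Treatment
Overall: Treatment 145/442 = 32.8%, the redesign 103/512 = 20.1% → Treatment
Treatment wins overall and in every user group — no reversal.

No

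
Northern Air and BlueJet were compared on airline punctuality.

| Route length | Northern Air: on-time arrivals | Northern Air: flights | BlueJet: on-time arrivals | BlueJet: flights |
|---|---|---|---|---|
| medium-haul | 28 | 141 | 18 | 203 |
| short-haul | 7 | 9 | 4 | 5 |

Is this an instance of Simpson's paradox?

No

Medium-haul: Northern Air 28/141 = 19.9%, BlueJet 18/203 = 8.9% → Northern Air
Short-haul: Northern Air 7/9 = 77.8%, BlueJet 4/5 = 80.0% → BlueJet
Overall: Northern Air 35/150 = 23.3%, BlueJet 22/208 = 10.6% → Northern Air
Neither sweeps: Northern Air wins 1 of 2 groups, BlueJet wins 1. Northern Air wins overall but not every group — no Simpson reversal.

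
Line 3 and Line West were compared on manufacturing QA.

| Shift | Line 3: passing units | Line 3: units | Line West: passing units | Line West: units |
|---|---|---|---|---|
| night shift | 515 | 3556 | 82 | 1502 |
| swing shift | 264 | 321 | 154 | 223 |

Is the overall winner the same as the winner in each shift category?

Night shift: Line 3 515/3556 = 14.5%, Line West 82/1502 = 5.5% → Line 3
Swing shift: Line 3 264/321 = 82.2%, Line West 154/223 = 69.1% → Line 3
Overall: Line 3 779/3877 = 20.1%, Line West 236/1725 = 13.7% → Line 3
Line 3 wins overall and in every shift group — no reversal.

Yes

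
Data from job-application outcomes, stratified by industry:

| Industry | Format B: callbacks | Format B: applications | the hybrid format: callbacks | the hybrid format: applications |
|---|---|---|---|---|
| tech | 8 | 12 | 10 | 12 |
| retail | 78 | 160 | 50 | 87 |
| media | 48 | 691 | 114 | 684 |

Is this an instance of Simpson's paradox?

No

Tech: Format B 8/12 = 66.7%, the hybrid format 10/12 = 83.3% → the hybrid format
Retail: Format B 78/160 = 48.8%, the hybrid format 50/87 = 57.5% → the hybrid format
Media: Format B 48/691 = 6.9%, the hybrid format 114/684 = 16.7% → the hybrid format
Overall: Format B 134/863 = 15.5%, the hybrid format 174/783 = 22.2% → the hybrid format
The hybrid format wins overall and in every industry group — no reversal.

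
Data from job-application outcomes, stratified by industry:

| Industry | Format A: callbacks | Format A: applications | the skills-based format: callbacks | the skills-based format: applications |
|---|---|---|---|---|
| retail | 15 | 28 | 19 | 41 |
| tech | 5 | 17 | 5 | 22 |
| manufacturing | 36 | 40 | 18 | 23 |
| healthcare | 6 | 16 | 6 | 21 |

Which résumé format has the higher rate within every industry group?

Retail: Format A 15/28 = 53.6%, the skills-based format 19/41 = 46.3% → Format A
Tech: Format A 5/17 = 29.4%, the skills-based format 5/22 = 22.7% → Format A
Manufacturing: Format A 36/40 = 90.0%, the skills-based format 18/23 = 78.3% → Format A
Healthcare: Format A 6/16 = 37.5%, the skills-based format 6/21 = 28.6% → Format A
Format A has the higher rate in all 4 groups.

Format A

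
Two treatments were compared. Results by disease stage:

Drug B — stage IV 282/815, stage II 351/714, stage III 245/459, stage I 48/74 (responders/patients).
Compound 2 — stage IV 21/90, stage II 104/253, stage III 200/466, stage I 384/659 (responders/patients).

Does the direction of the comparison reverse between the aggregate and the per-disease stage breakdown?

Stage IV: Drug B 282/815 = 34.6%, Compound 2 21/90 = 23.3% → Drug B
Stage II: Drug B 351/714 = 49.2%, Compound 2 104/253 = 41.1% → Drug B
Stage III: Drug B 245/459 = 53.4%, Compound 2 200/466 = 42.9% → Drug B
Stage I: Drug B 48/74 = 64.9%, Compound 2 384/659 = 58.3% → Drug B
Overall: Drug B 926/2062 = 44.9%, Compound 2 709/1468 = 48.3% → Compound 2
Drug B wins each disease group but Compound 2 wins overall — the comparison reverses. Drug B's patients skew toward stage IV, which has a lower base rate.

Yes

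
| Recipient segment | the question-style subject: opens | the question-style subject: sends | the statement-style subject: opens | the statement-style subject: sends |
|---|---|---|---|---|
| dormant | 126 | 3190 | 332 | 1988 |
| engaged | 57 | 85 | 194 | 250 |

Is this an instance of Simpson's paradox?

No

Dormant: the question-style subject 126/3190 = 3.9%, the statement-style subject 332/1988 = 16.7% → the statement-style subject
Engaged: the question-style subject 57/85 = 67.1%, the statement-style subject 194/250 = 77.6% → the statement-style subject
Overall: the question-style subject 183/3275 = 5.6%, the statement-style subject 526/2238 = 23.5% → the statement-style subject
The statement-style subject wins overall and in every recipient group — no reversal.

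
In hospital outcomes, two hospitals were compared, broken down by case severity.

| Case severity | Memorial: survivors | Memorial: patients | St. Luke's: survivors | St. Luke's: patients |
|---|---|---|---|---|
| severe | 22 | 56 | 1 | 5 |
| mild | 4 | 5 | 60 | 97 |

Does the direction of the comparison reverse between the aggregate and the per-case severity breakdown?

Yes

Severe: Memorial 22/56 = 39.3%, St. Luke's 1/5 = 20.0% → Memorial
Mild: Memorial 4/5 = 80.0%, St. Luke's 60/97 = 61.9% → Memorial
Overall: Memorial 26/61 = 42.6%, St. Luke's 61/102 = 59.8% → St. Luke's
Memorial wins each case group but St. Luke's wins overall — the comparison reverses. Memorial's patients skew toward severe, which has a lower base rate.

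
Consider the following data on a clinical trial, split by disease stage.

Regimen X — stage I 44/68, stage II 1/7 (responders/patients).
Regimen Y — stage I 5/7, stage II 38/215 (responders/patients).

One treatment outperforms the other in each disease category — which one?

Stage I: Regimen X 44/68 = 64.7%, Regimen Y 5/7 = 71.4% → Regimen Y
Stage II: Regimen X 1/7 = 14.3%, Regimen Y 38/215 = 17.7% → Regimen Y
Regimen Y has the higher rate in both groups.

Regimen Y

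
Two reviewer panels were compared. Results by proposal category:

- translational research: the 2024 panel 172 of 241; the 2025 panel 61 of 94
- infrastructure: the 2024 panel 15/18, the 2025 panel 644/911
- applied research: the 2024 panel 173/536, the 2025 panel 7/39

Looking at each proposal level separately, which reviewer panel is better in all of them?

the 2024 panel

Translational research: the 2024 panel 172/241 = 71.4%, the 2025 panel 61/94 = 64.9% → the 2024 panel
Infrastructure: the 2024 panel 15/18 = 83.3%, the 2025 panel 644/911 = 70.7% → the 2024 panel
Applied research: the 2024 panel 173/536 = 32.3%, the 2025 panel 7/39 = 17.9% → the 2024 panel
The 2024 panel has the higher rate in all 3 groups.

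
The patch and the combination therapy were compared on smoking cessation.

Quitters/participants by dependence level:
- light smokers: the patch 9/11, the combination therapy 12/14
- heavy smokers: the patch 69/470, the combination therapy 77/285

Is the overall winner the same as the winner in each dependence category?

Light smokers: the patch 9/11 = 81.8%, the combination therapy 12/14 = 85.7% → the combination therapy
Heavy smokers: the patch 69/470 = 14.7%, the combination therapy 77/285 = 27.0% → the combination therapy
Overall: the patch 78/481 = 16.2%, the combination therapy 89/299 = 29.8% → the combination therapy
The combination therapy wins overall and in every dependence group — no reversal.

Yes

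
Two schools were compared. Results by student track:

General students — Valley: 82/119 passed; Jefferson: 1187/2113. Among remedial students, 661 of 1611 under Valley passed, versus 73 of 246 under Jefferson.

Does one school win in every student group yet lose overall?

Yes

General: Valley 82/119 = 68.9%, Jefferson 1187/2113 = 56.2% → Valley
Remedial: Valley 661/1611 = 41.0%, Jefferson 73/246 = 29.7% → Valley
Overall: Valley 743/1730 = 42.9%, Jefferson 1260/2359 = 53.4% → Jefferson
Valley wins each student group but Jefferson wins overall — the comparison reverses. Valley's students skew toward remedial, which has a lower base rate.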